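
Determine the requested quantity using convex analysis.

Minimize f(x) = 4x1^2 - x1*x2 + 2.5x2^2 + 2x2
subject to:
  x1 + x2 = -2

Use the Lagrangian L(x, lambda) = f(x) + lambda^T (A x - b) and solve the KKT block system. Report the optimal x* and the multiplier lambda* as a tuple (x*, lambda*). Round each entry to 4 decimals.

Form the Lagrangian:
  L(x, lambda) = (1/2) x^T Q x + c^T x + lambda^T (A x - b)
Stationarity (grad_x L = 0): Q x + c + A^T lambda = 0.
Primal feasibility: A x = b.

This gives the KKT block system:
  [ Q   A^T ] [ x     ]   [-c ]
  [ A    0  ] [ lambda ] = [ b ]

Solving the linear system:
  x*      = (-0.6667, -1.3333)
  lambda* = (4)
  f(x*)   = 2.6667

x* = (-0.6667, -1.3333), lambda* = (4)


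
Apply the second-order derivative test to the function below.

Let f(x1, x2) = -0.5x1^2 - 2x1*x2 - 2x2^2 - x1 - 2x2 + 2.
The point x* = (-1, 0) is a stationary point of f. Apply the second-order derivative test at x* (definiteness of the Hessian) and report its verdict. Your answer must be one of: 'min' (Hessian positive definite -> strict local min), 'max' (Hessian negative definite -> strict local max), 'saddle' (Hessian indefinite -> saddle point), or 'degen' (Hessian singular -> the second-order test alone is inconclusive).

Compute the Hessian H = grad^2 f:
  H = [[-1, -2], [-2, -4]]
Verify stationarity: grad f(x*) = H x* + g = (0, 0).
Eigenvalues of H: -5, 0.
H has a zero eigenvalue (singular; negative semidefinite but not definite), so H is neither positive definite, negative definite, nor indefinite. The second-order test alone is inconclusive -> degen.
(Indeed, f is constant along the null direction of H through x*, so x* is not a strict local extremum.)

degen


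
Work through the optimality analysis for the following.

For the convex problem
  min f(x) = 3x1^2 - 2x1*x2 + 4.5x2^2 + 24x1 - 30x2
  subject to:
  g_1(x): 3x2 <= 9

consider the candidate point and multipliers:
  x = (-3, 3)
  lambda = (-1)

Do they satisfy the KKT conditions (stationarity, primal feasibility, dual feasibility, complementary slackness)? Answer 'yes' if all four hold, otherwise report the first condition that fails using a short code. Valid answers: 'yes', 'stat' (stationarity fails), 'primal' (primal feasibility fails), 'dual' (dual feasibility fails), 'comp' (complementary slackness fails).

Gradient of f: grad f(x) = Q x + c = (0, 3)
Constraint values g_i(x) = a_i^T x - b_i:
  g_1((-3, 3)) = 0
Stationarity residual: grad f(x) + sum_i lambda_i a_i = (0, 0)
  -> stationarity OK
Primal feasibility (all g_i <= 0): OK
Dual feasibility (all lambda_i >= 0): FAILS
Complementary slackness (lambda_i * g_i(x) = 0 for all i): OK

Verdict: the first failing condition is dual_feasibility -> dual.

dual


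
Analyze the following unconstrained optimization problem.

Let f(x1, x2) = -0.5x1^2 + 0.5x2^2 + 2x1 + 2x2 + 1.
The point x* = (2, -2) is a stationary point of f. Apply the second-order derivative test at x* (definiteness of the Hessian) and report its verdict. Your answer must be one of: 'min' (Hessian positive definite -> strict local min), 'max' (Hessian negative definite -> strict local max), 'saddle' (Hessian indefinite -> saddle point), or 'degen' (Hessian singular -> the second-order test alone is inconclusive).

Compute the Hessian H = grad^2 f:
  H = [[-1, 0], [0, 1]]
Verify stationarity: grad f(x*) = H x* + g = (0, 0).
Eigenvalues of H: -1, 1.
Eigenvalues have mixed signs, so H is indefinite -> x* is a saddle point.

saddle


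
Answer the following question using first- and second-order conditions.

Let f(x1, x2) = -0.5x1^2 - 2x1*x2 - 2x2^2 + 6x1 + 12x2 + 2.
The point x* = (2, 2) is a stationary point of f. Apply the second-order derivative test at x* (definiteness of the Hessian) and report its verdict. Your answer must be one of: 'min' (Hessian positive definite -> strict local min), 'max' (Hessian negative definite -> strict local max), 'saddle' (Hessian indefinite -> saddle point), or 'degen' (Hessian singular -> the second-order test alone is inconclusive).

Compute the Hessian H = grad^2 f:
  H = [[-1, -2], [-2, -4]]
Verify stationarity: grad f(x*) = H x* + g = (0, 0).
Eigenvalues of H: -5, 0.
H has a zero eigenvalue (singular; negative semidefinite but not definite), so H is neither positive definite, negative definite, nor indefinite. The second-order test alone is inconclusive -> degen.
(Indeed, f is constant along the null direction of H through x*, so x* is not a strict local extremum.)

degen


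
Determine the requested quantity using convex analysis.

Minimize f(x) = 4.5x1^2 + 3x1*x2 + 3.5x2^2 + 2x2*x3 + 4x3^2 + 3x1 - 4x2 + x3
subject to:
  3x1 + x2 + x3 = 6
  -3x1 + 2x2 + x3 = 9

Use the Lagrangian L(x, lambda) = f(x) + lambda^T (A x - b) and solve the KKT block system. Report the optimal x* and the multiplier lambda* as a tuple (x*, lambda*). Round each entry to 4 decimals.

Form the Lagrangian:
  L(x, lambda) = (1/2) x^T Q x + c^T x + lambda^T (A x - b)
Stationarity (grad_x L = 0): Q x + c + A^T lambda = 0.
Primal feasibility: A x = b.

This gives the KKT block system:
  [ Q   A^T ] [ x     ]   [-c ]
  [ A    0  ] [ lambda ] = [ b ]

Solving the linear system:
  x*      = (0.177, 4.0617, 1.4074)
  lambda* = (-12.9877, -7.3951)
  f(x*)   = 65.0864

x* = (0.177, 4.0617, 1.4074), lambda* = (-12.9877, -7.3951)


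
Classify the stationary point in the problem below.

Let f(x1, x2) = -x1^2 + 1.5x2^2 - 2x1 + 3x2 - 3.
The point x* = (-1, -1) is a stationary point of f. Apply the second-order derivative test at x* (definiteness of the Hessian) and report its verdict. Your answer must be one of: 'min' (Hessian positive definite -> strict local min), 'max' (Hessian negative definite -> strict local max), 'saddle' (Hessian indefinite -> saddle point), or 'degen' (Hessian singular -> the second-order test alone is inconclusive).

Compute the Hessian H = grad^2 f:
  H = [[-2, 0], [0, 3]]
Verify stationarity: grad f(x*) = H x* + g = (0, 0).
Eigenvalues of H: -2, 3.
Eigenvalues have mixed signs, so H is indefinite -> x* is a saddle point.

saddle


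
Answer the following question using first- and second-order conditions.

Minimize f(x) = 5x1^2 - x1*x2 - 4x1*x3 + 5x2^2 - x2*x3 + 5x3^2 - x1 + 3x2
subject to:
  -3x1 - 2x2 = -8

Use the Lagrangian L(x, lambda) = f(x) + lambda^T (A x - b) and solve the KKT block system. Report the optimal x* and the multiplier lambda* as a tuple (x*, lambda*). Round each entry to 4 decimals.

Form the Lagrangian:
  L(x, lambda) = (1/2) x^T Q x + c^T x + lambda^T (A x - b)
Stationarity (grad_x L = 0): Q x + c + A^T lambda = 0.
Primal feasibility: A x = b.

This gives the KKT block system:
  [ Q   A^T ] [ x     ]   [-c ]
  [ A    0  ] [ lambda ] = [ b ]

Solving the linear system:
  x*      = (2.0215, 0.9677, 0.9054)
  lambda* = (4.8753)
  f(x*)   = 19.9419

x* = (2.0215, 0.9677, 0.9054), lambda* = (4.8753)


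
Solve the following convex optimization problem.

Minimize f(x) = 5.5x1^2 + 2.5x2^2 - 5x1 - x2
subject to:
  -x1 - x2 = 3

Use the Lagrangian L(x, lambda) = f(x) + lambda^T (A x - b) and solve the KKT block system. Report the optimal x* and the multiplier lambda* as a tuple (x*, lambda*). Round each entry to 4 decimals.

Form the Lagrangian:
  L(x, lambda) = (1/2) x^T Q x + c^T x + lambda^T (A x - b)
Stationarity (grad_x L = 0): Q x + c + A^T lambda = 0.
Primal feasibility: A x = b.

This gives the KKT block system:
  [ Q   A^T ] [ x     ]   [-c ]
  [ A    0  ] [ lambda ] = [ b ]

Solving the linear system:
  x*      = (-0.6875, -2.3125)
  lambda* = (-12.5625)
  f(x*)   = 21.7188

x* = (-0.6875, -2.3125), lambda* = (-12.5625)


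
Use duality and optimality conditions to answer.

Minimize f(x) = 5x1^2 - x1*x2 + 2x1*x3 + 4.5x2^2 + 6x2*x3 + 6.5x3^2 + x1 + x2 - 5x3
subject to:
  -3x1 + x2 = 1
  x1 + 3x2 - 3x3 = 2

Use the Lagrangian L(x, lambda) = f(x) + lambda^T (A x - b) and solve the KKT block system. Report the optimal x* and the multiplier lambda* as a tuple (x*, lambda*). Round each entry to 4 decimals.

Form the Lagrangian:
  L(x, lambda) = (1/2) x^T Q x + c^T x + lambda^T (A x - b)
Stationarity (grad_x L = 0): Q x + c + A^T lambda = 0.
Primal feasibility: A x = b.

This gives the KKT block system:
  [ Q   A^T ] [ x     ]   [-c ]
  [ A    0  ] [ lambda ] = [ b ]

Solving the linear system:
  x*      = (-0.1501, 0.5498, -0.1669)
  lambda* = (-0.925, -1.3905)
  f(x*)   = 2.4701

x* = (-0.1501, 0.5498, -0.1669), lambda* = (-0.925, -1.3905)


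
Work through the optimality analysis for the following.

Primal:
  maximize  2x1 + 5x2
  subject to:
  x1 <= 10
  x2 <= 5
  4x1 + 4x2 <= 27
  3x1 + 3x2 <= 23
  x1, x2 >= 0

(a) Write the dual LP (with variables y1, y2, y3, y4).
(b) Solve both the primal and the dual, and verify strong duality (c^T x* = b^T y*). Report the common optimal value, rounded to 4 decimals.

The standard primal-dual pair for 'max c^T x s.t. A x <= b, x >= 0' is:
  Dual:  min b^T y  s.t.  A^T y >= c,  y >= 0.

So the dual LP is:
  minimize  10y1 + 5y2 + 27y3 + 23y4
  subject to:
    y1 + 4y3 + 3y4 >= 2
    y2 + 4y3 + 3y4 >= 5
    y1, y2, y3, y4 >= 0

Solving the primal: x* = (1.75, 5).
  primal value c^T x* = 28.5.
Solving the dual: y* = (0, 3, 0.5, 0).
  dual value b^T y* = 28.5.
Strong duality: c^T x* = b^T y*. Confirmed.

28.5


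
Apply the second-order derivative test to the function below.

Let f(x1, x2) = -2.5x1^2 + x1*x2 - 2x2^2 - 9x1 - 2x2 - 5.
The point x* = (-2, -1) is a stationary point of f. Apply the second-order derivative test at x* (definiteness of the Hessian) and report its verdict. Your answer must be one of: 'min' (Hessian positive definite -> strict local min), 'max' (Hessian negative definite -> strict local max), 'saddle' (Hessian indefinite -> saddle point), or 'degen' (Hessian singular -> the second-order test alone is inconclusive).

Compute the Hessian H = grad^2 f:
  H = [[-5, 1], [1, -4]]
Verify stationarity: grad f(x*) = H x* + g = (0, 0).
Eigenvalues of H: -5.618, -3.382.
Both eigenvalues < 0, so H is negative definite -> x* is a strict local max.

max


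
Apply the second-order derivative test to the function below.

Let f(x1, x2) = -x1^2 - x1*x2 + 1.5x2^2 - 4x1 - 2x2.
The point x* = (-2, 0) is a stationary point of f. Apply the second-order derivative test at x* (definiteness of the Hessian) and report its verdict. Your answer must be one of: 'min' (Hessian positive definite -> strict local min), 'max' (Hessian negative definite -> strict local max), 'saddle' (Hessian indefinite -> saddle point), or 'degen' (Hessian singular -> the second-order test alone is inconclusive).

Compute the Hessian H = grad^2 f:
  H = [[-2, -1], [-1, 3]]
Verify stationarity: grad f(x*) = H x* + g = (0, 0).
Eigenvalues of H: -2.1926, 3.1926.
Eigenvalues have mixed signs, so H is indefinite -> x* is a saddle point.

saddle


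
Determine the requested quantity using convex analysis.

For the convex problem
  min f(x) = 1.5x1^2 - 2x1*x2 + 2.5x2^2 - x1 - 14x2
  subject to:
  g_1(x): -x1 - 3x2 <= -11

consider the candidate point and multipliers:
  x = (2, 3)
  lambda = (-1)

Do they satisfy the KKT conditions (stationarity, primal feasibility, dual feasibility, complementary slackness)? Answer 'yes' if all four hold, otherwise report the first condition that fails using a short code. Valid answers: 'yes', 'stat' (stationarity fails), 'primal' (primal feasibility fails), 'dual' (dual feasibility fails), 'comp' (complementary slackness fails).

Gradient of f: grad f(x) = Q x + c = (-1, -3)
Constraint values g_i(x) = a_i^T x - b_i:
  g_1((2, 3)) = 0
Stationarity residual: grad f(x) + sum_i lambda_i a_i = (0, 0)
  -> stationarity OK
Primal feasibility (all g_i <= 0): OK
Dual feasibility (all lambda_i >= 0): FAILS
Complementary slackness (lambda_i * g_i(x) = 0 for all i): OK

Verdict: the first failing condition is dual_feasibility -> dual.

dual


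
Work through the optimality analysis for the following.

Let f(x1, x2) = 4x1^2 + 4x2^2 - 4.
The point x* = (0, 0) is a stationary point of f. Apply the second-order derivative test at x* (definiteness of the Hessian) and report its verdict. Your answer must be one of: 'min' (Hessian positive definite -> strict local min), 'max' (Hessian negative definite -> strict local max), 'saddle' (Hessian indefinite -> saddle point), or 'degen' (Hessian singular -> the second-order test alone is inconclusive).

Compute the Hessian H = grad^2 f:
  H = [[8, 0], [0, 8]]
Verify stationarity: grad f(x*) = H x* + g = (0, 0).
Eigenvalues of H: 8, 8.
Both eigenvalues > 0, so H is positive definite -> x* is a strict local min.

min


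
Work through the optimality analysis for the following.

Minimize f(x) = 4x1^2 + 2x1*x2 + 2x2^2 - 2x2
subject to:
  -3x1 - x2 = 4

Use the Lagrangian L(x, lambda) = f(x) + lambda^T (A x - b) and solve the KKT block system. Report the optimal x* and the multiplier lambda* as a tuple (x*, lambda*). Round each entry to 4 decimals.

Form the Lagrangian:
  L(x, lambda) = (1/2) x^T Q x + c^T x + lambda^T (A x - b)
Stationarity (grad_x L = 0): Q x + c + A^T lambda = 0.
Primal feasibility: A x = b.

This gives the KKT block system:
  [ Q   A^T ] [ x     ]   [-c ]
  [ A    0  ] [ lambda ] = [ b ]

Solving the linear system:
  x*      = (-1.4375, 0.3125)
  lambda* = (-3.625)
  f(x*)   = 6.9375

x* = (-1.4375, 0.3125), lambda* = (-3.625)


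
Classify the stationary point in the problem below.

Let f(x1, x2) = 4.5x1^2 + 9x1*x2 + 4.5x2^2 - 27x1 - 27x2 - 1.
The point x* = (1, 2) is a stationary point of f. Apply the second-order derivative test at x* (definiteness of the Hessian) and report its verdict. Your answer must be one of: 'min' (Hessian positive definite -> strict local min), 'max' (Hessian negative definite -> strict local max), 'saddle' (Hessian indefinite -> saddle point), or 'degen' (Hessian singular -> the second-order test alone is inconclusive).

Compute the Hessian H = grad^2 f:
  H = [[9, 9], [9, 9]]
Verify stationarity: grad f(x*) = H x* + g = (0, 0).
Eigenvalues of H: 0, 18.
H has a zero eigenvalue (singular; positive semidefinite but not definite), so H is neither positive definite, negative definite, nor indefinite. The second-order test alone is inconclusive -> degen.
(Indeed, f is constant along the null direction of H through x*, so x* is not a strict local extremum.)

degen


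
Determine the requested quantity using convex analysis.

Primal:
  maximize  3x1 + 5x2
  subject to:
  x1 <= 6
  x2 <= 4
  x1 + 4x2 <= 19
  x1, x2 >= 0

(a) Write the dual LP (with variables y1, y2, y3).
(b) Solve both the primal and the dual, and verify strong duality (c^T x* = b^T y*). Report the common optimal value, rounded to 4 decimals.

The standard primal-dual pair for 'max c^T x s.t. A x <= b, x >= 0' is:
  Dual:  min b^T y  s.t.  A^T y >= c,  y >= 0.

So the dual LP is:
  minimize  6y1 + 4y2 + 19y3
  subject to:
    y1 + y3 >= 3
    y2 + 4y3 >= 5
    y1, y2, y3 >= 0

Solving the primal: x* = (6, 3.25).
  primal value c^T x* = 34.25.
Solving the dual: y* = (1.75, 0, 1.25).
  dual value b^T y* = 34.25.
Strong duality: c^T x* = b^T y*. Confirmed.

34.25


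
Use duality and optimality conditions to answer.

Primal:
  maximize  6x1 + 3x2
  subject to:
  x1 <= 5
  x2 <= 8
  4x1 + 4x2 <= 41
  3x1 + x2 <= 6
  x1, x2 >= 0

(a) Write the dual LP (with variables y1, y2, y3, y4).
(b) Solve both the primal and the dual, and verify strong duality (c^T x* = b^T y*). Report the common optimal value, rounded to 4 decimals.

The standard primal-dual pair for 'max c^T x s.t. A x <= b, x >= 0' is:
  Dual:  min b^T y  s.t.  A^T y >= c,  y >= 0.

So the dual LP is:
  minimize  5y1 + 8y2 + 41y3 + 6y4
  subject to:
    y1 + 4y3 + 3y4 >= 6
    y2 + 4y3 + y4 >= 3
    y1, y2, y3, y4 >= 0

Solving the primal: x* = (0, 6).
  primal value c^T x* = 18.
Solving the dual: y* = (0, 0, 0, 3).
  dual value b^T y* = 18.
Strong duality: c^T x* = b^T y*. Confirmed.

18


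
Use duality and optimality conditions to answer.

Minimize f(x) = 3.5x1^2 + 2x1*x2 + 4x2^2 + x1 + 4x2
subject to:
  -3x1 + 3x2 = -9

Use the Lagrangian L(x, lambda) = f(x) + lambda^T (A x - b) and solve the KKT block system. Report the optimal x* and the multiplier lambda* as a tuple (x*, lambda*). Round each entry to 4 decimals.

Form the Lagrangian:
  L(x, lambda) = (1/2) x^T Q x + c^T x + lambda^T (A x - b)
Stationarity (grad_x L = 0): Q x + c + A^T lambda = 0.
Primal feasibility: A x = b.

This gives the KKT block system:
  [ Q   A^T ] [ x     ]   [-c ]
  [ A    0  ] [ lambda ] = [ b ]

Solving the linear system:
  x*      = (1.3158, -1.6842)
  lambda* = (2.2807)
  f(x*)   = 7.5526

x* = (1.3158, -1.6842), lambda* = (2.2807)


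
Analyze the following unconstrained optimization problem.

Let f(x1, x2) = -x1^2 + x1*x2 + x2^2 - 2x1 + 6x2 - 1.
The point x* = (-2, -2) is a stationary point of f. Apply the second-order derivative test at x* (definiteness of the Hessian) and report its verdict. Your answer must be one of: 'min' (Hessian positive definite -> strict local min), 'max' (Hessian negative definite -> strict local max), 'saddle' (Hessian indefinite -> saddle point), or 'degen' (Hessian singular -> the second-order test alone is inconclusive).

Compute the Hessian H = grad^2 f:
  H = [[-2, 1], [1, 2]]
Verify stationarity: grad f(x*) = H x* + g = (0, 0).
Eigenvalues of H: -2.2361, 2.2361.
Eigenvalues have mixed signs, so H is indefinite -> x* is a saddle point.

saddle


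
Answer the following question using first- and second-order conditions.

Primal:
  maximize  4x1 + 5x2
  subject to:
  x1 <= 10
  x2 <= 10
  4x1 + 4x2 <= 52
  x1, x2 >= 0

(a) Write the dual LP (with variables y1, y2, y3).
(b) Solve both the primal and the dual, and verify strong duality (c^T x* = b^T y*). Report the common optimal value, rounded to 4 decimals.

The standard primal-dual pair for 'max c^T x s.t. A x <= b, x >= 0' is:
  Dual:  min b^T y  s.t.  A^T y >= c,  y >= 0.

So the dual LP is:
  minimize  10y1 + 10y2 + 52y3
  subject to:
    y1 + 4y3 >= 4
    y2 + 4y3 >= 5
    y1, y2, y3 >= 0

Solving the primal: x* = (3, 10).
  primal value c^T x* = 62.
Solving the dual: y* = (0, 1, 1).
  dual value b^T y* = 62.
Strong duality: c^T x* = b^T y*. Confirmed.

62


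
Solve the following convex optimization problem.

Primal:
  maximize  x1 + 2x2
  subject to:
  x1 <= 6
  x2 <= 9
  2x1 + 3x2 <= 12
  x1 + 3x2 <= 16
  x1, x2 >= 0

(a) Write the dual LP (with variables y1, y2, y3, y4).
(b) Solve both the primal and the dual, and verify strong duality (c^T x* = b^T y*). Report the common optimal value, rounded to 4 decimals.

The standard primal-dual pair for 'max c^T x s.t. A x <= b, x >= 0' is:
  Dual:  min b^T y  s.t.  A^T y >= c,  y >= 0.

So the dual LP is:
  minimize  6y1 + 9y2 + 12y3 + 16y4
  subject to:
    y1 + 2y3 + y4 >= 1
    y2 + 3y3 + 3y4 >= 2
    y1, y2, y3, y4 >= 0

Solving the primal: x* = (0, 4).
  primal value c^T x* = 8.
Solving the dual: y* = (0, 0, 0.6667, 0).
  dual value b^T y* = 8.
Strong duality: c^T x* = b^T y*. Confirmed.

8


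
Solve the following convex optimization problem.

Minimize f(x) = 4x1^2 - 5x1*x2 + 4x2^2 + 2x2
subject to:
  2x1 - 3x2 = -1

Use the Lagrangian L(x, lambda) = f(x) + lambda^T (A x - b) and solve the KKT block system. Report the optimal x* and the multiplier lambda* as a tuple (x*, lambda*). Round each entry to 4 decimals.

Form the Lagrangian:
  L(x, lambda) = (1/2) x^T Q x + c^T x + lambda^T (A x - b)
Stationarity (grad_x L = 0): Q x + c + A^T lambda = 0.
Primal feasibility: A x = b.

This gives the KKT block system:
  [ Q   A^T ] [ x     ]   [-c ]
  [ A    0  ] [ lambda ] = [ b ]

Solving the linear system:
  x*      = (-0.2955, 0.1364)
  lambda* = (1.5227)
  f(x*)   = 0.8977

x* = (-0.2955, 0.1364), lambda* = (1.5227)


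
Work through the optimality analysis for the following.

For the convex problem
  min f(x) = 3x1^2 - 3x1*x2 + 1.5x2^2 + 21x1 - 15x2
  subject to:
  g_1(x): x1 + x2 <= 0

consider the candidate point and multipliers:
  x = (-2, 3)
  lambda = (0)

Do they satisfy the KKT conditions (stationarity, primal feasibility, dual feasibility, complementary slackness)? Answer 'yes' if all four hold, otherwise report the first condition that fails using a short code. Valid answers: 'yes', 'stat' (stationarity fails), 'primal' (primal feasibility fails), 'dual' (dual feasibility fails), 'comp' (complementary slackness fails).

Gradient of f: grad f(x) = Q x + c = (0, 0)
Constraint values g_i(x) = a_i^T x - b_i:
  g_1((-2, 3)) = 1
Stationarity residual: grad f(x) + sum_i lambda_i a_i = (0, 0)
  -> stationarity OK
Primal feasibility (all g_i <= 0): FAILS
Dual feasibility (all lambda_i >= 0): OK
Complementary slackness (lambda_i * g_i(x) = 0 for all i): OK

Verdict: the first failing condition is primal_feasibility -> primal.

primal


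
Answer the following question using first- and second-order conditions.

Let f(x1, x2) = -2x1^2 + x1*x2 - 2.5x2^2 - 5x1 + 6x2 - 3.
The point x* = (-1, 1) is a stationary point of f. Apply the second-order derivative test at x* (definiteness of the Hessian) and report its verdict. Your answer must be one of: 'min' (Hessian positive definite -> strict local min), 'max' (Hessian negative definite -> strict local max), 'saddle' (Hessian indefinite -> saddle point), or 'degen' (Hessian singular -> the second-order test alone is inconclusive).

Compute the Hessian H = grad^2 f:
  H = [[-4, 1], [1, -5]]
Verify stationarity: grad f(x*) = H x* + g = (0, 0).
Eigenvalues of H: -5.618, -3.382.
Both eigenvalues < 0, so H is negative definite -> x* is a strict local max.

max


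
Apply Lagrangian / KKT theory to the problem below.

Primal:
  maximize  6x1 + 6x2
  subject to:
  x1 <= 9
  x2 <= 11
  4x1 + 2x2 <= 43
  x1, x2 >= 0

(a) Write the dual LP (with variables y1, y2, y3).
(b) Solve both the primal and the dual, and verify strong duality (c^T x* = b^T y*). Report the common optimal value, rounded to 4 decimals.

The standard primal-dual pair for 'max c^T x s.t. A x <= b, x >= 0' is:
  Dual:  min b^T y  s.t.  A^T y >= c,  y >= 0.

So the dual LP is:
  minimize  9y1 + 11y2 + 43y3
  subject to:
    y1 + 4y3 >= 6
    y2 + 2y3 >= 6
    y1, y2, y3 >= 0

Solving the primal: x* = (5.25, 11).
  primal value c^T x* = 97.5.
Solving the dual: y* = (0, 3, 1.5).
  dual value b^T y* = 97.5.
Strong duality: c^T x* = b^T y*. Confirmed.

97.5


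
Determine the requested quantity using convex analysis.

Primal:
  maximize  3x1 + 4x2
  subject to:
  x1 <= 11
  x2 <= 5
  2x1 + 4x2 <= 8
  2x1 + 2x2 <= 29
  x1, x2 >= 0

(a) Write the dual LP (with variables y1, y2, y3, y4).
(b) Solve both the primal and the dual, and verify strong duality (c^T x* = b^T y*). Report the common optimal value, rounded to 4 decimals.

The standard primal-dual pair for 'max c^T x s.t. A x <= b, x >= 0' is:
  Dual:  min b^T y  s.t.  A^T y >= c,  y >= 0.

So the dual LP is:
  minimize  11y1 + 5y2 + 8y3 + 29y4
  subject to:
    y1 + 2y3 + 2y4 >= 3
    y2 + 4y3 + 2y4 >= 4
    y1, y2, y3, y4 >= 0

Solving the primal: x* = (4, 0).
  primal value c^T x* = 12.
Solving the dual: y* = (0, 0, 1.5, 0).
  dual value b^T y* = 12.
Strong duality: c^T x* = b^T y*. Confirmed.

12


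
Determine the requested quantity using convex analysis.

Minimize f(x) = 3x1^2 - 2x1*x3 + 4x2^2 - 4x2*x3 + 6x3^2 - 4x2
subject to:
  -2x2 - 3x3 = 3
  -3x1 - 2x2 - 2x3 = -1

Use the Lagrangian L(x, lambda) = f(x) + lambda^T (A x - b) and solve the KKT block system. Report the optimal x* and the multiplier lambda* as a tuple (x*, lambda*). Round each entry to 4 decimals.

Form the Lagrangian:
  L(x, lambda) = (1/2) x^T Q x + c^T x + lambda^T (A x - b)
Stationarity (grad_x L = 0): Q x + c + A^T lambda = 0.
Primal feasibility: A x = b.

This gives the KKT block system:
  [ Q   A^T ] [ x     ]   [-c ]
  [ A    0  ] [ lambda ] = [ b ]

Solving the linear system:
  x*      = (1.0914, -0.4113, -0.7258)
  lambda* = (-4.8602, 2.6667)
  f(x*)   = 9.4462

x* = (1.0914, -0.4113, -0.7258), lambda* = (-4.8602, 2.6667)


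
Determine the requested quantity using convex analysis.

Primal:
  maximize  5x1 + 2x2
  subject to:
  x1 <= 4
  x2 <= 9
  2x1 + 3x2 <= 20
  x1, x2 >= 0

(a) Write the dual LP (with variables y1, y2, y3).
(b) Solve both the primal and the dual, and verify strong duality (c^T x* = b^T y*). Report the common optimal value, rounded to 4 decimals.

The standard primal-dual pair for 'max c^T x s.t. A x <= b, x >= 0' is:
  Dual:  min b^T y  s.t.  A^T y >= c,  y >= 0.

So the dual LP is:
  minimize  4y1 + 9y2 + 20y3
  subject to:
    y1 + 2y3 >= 5
    y2 + 3y3 >= 2
    y1, y2, y3 >= 0

Solving the primal: x* = (4, 4).
  primal value c^T x* = 28.
Solving the dual: y* = (3.6667, 0, 0.6667).
  dual value b^T y* = 28.
Strong duality: c^T x* = b^T y*. Confirmed.

28


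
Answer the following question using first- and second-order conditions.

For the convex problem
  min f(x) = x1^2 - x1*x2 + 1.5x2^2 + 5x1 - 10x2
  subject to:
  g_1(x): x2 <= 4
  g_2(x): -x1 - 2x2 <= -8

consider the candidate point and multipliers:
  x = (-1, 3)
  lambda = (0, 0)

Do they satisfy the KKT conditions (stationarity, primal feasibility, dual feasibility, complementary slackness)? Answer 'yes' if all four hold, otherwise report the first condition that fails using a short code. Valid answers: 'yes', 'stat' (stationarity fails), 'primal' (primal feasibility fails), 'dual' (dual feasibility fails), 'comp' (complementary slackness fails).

Gradient of f: grad f(x) = Q x + c = (0, 0)
Constraint values g_i(x) = a_i^T x - b_i:
  g_1((-1, 3)) = -1
  g_2((-1, 3)) = 3
Stationarity residual: grad f(x) + sum_i lambda_i a_i = (0, 0)
  -> stationarity OK
Primal feasibility (all g_i <= 0): FAILS
Dual feasibility (all lambda_i >= 0): OK
Complementary slackness (lambda_i * g_i(x) = 0 for all i): OK

Verdict: the first failing condition is primal_feasibility -> primal.

primal


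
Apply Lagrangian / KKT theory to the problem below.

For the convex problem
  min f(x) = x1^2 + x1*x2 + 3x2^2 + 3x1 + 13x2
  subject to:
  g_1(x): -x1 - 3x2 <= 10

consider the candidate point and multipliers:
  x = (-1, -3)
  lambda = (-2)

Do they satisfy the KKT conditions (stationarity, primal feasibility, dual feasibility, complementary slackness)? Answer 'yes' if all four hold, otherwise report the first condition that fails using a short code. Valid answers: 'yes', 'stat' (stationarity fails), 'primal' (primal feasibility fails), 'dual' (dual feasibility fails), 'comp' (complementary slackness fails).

Gradient of f: grad f(x) = Q x + c = (-2, -6)
Constraint values g_i(x) = a_i^T x - b_i:
  g_1((-1, -3)) = 0
Stationarity residual: grad f(x) + sum_i lambda_i a_i = (0, 0)
  -> stationarity OK
Primal feasibility (all g_i <= 0): OK
Dual feasibility (all lambda_i >= 0): FAILS
Complementary slackness (lambda_i * g_i(x) = 0 for all i): OK

Verdict: the first failing condition is dual_feasibility -> dual.

dual


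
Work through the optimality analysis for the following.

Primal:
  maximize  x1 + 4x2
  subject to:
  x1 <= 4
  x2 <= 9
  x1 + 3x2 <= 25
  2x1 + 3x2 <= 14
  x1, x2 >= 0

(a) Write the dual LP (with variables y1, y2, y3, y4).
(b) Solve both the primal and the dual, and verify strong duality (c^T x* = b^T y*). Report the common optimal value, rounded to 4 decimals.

The standard primal-dual pair for 'max c^T x s.t. A x <= b, x >= 0' is:
  Dual:  min b^T y  s.t.  A^T y >= c,  y >= 0.

So the dual LP is:
  minimize  4y1 + 9y2 + 25y3 + 14y4
  subject to:
    y1 + y3 + 2y4 >= 1
    y2 + 3y3 + 3y4 >= 4
    y1, y2, y3, y4 >= 0

Solving the primal: x* = (0, 4.6667).
  primal value c^T x* = 18.6667.
Solving the dual: y* = (0, 0, 0, 1.3333).
  dual value b^T y* = 18.6667.
Strong duality: c^T x* = b^T y*. Confirmed.

18.6667


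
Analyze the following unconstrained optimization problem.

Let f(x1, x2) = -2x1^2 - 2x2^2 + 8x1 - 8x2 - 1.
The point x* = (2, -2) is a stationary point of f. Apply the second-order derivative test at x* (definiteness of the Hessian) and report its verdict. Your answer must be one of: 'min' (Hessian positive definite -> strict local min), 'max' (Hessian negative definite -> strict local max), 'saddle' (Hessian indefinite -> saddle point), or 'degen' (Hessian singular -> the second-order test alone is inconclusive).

Compute the Hessian H = grad^2 f:
  H = [[-4, 0], [0, -4]]
Verify stationarity: grad f(x*) = H x* + g = (0, 0).
Eigenvalues of H: -4, -4.
Both eigenvalues < 0, so H is negative definite -> x* is a strict local max.

max


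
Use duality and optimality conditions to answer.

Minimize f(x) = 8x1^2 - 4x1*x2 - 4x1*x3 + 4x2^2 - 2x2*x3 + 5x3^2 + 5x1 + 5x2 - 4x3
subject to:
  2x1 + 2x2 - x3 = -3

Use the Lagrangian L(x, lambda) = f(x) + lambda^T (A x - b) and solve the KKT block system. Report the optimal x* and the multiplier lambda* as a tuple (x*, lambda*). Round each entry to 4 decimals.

Form the Lagrangian:
  L(x, lambda) = (1/2) x^T Q x + c^T x + lambda^T (A x - b)
Stationarity (grad_x L = 0): Q x + c + A^T lambda = 0.
Primal feasibility: A x = b.

This gives the KKT block system:
  [ Q   A^T ] [ x     ]   [-c ]
  [ A    0  ] [ lambda ] = [ b ]

Solving the linear system:
  x*      = (-0.5625, -0.9375, 0)
  lambda* = (0.125)
  f(x*)   = -3.5625

x* = (-0.5625, -0.9375, 0), lambda* = (0.125)


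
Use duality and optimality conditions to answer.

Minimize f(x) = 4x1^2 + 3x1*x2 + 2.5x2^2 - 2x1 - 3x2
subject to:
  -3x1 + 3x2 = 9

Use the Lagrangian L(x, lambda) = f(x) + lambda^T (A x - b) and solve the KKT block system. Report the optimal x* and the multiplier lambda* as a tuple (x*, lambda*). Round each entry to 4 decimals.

Form the Lagrangian:
  L(x, lambda) = (1/2) x^T Q x + c^T x + lambda^T (A x - b)
Stationarity (grad_x L = 0): Q x + c + A^T lambda = 0.
Primal feasibility: A x = b.

This gives the KKT block system:
  [ Q   A^T ] [ x     ]   [-c ]
  [ A    0  ] [ lambda ] = [ b ]

Solving the linear system:
  x*      = (-1, 2)
  lambda* = (-1.3333)
  f(x*)   = 4

x* = (-1, 2), lambda* = (-1.3333)


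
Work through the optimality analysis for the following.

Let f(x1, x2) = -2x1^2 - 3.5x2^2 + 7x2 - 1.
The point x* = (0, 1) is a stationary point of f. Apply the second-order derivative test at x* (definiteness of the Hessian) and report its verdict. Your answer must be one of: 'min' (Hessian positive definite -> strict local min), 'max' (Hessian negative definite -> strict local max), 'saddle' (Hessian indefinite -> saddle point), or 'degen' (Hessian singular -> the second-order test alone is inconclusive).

Compute the Hessian H = grad^2 f:
  H = [[-4, 0], [0, -7]]
Verify stationarity: grad f(x*) = H x* + g = (0, 0).
Eigenvalues of H: -7, -4.
Both eigenvalues < 0, so H is negative definite -> x* is a strict local max.

max


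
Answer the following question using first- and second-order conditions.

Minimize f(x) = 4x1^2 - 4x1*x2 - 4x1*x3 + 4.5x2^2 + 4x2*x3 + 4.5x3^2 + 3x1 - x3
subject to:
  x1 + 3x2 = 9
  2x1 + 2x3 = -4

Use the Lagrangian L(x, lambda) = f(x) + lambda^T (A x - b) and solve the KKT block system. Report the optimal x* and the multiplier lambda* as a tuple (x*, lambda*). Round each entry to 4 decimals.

Form the Lagrangian:
  L(x, lambda) = (1/2) x^T Q x + c^T x + lambda^T (A x - b)
Stationarity (grad_x L = 0): Q x + c + A^T lambda = 0.
Primal feasibility: A x = b.

This gives the KKT block system:
  [ Q   A^T ] [ x     ]   [-c ]
  [ A    0  ] [ lambda ] = [ b ]

Solving the linear system:
  x*      = (0.0106, 2.9965, -2.0106)
  lambda* = (-6.2943, 3.5762)
  f(x*)   = 36.4982

x* = (0.0106, 2.9965, -2.0106), lambda* = (-6.2943, 3.5762)


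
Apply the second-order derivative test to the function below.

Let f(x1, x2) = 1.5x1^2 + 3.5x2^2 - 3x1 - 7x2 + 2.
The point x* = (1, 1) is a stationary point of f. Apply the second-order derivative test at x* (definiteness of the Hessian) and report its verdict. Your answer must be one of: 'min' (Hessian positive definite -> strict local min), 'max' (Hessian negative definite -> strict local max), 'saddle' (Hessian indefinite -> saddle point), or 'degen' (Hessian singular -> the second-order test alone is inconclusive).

Compute the Hessian H = grad^2 f:
  H = [[3, 0], [0, 7]]
Verify stationarity: grad f(x*) = H x* + g = (0, 0).
Eigenvalues of H: 3, 7.
Both eigenvalues > 0, so H is positive definite -> x* is a strict local min.

min


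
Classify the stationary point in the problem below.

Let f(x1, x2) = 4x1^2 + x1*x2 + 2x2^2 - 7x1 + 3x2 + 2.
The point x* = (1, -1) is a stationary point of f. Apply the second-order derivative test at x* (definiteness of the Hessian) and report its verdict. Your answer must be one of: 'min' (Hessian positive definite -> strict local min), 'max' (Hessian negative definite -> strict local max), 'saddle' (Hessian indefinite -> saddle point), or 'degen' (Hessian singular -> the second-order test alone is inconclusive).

Compute the Hessian H = grad^2 f:
  H = [[8, 1], [1, 4]]
Verify stationarity: grad f(x*) = H x* + g = (0, 0).
Eigenvalues of H: 3.7639, 8.2361.
Both eigenvalues > 0, so H is positive definite -> x* is a strict local min.

min


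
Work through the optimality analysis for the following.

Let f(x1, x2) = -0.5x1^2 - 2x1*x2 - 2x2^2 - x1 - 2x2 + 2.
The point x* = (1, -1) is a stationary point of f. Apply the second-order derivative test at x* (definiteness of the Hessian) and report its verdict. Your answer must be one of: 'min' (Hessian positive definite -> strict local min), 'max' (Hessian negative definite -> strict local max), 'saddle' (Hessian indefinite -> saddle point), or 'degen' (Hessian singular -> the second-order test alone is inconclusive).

Compute the Hessian H = grad^2 f:
  H = [[-1, -2], [-2, -4]]
Verify stationarity: grad f(x*) = H x* + g = (0, 0).
Eigenvalues of H: -5, 0.
H has a zero eigenvalue (singular; negative semidefinite but not definite), so H is neither positive definite, negative definite, nor indefinite. The second-order test alone is inconclusive -> degen.
(Indeed, f is constant along the null direction of H through x*, so x* is not a strict local extremum.)

degen


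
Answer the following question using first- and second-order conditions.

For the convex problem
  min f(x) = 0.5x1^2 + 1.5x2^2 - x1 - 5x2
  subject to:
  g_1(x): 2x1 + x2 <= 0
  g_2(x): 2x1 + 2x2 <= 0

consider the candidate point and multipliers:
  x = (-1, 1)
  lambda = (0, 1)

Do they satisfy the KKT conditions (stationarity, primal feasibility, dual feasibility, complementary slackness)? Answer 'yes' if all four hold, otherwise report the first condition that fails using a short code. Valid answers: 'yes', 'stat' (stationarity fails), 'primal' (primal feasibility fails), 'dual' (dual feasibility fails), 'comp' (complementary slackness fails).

Gradient of f: grad f(x) = Q x + c = (-2, -2)
Constraint values g_i(x) = a_i^T x - b_i:
  g_1((-1, 1)) = -1
  g_2((-1, 1)) = 0
Stationarity residual: grad f(x) + sum_i lambda_i a_i = (0, 0)
  -> stationarity OK
Primal feasibility (all g_i <= 0): OK
Dual feasibility (all lambda_i >= 0): OK
Complementary slackness (lambda_i * g_i(x) = 0 for all i): OK

Verdict: yes, KKT holds.

yes


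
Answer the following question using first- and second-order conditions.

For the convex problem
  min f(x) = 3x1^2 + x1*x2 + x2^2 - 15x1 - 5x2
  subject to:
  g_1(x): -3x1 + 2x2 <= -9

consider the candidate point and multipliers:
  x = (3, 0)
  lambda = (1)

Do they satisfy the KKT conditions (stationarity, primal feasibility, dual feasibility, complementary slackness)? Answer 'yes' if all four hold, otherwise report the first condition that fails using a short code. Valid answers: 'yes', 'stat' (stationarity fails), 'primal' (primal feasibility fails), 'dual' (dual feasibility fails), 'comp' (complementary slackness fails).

Gradient of f: grad f(x) = Q x + c = (3, -2)
Constraint values g_i(x) = a_i^T x - b_i:
  g_1((3, 0)) = 0
Stationarity residual: grad f(x) + sum_i lambda_i a_i = (0, 0)
  -> stationarity OK
Primal feasibility (all g_i <= 0): OK
Dual feasibility (all lambda_i >= 0): OK
Complementary slackness (lambda_i * g_i(x) = 0 for all i): OK

Verdict: yes, KKT holds.

yes


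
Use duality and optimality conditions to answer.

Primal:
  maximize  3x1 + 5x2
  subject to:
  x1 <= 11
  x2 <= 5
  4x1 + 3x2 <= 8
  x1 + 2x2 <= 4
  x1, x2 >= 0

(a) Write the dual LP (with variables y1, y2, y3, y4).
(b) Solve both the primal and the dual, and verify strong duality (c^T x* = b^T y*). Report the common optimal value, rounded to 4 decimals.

The standard primal-dual pair for 'max c^T x s.t. A x <= b, x >= 0' is:
  Dual:  min b^T y  s.t.  A^T y >= c,  y >= 0.

So the dual LP is:
  minimize  11y1 + 5y2 + 8y3 + 4y4
  subject to:
    y1 + 4y3 + y4 >= 3
    y2 + 3y3 + 2y4 >= 5
    y1, y2, y3, y4 >= 0

Solving the primal: x* = (0.8, 1.6).
  primal value c^T x* = 10.4.
Solving the dual: y* = (0, 0, 0.2, 2.2).
  dual value b^T y* = 10.4.
Strong duality: c^T x* = b^T y*. Confirmed.

10.4


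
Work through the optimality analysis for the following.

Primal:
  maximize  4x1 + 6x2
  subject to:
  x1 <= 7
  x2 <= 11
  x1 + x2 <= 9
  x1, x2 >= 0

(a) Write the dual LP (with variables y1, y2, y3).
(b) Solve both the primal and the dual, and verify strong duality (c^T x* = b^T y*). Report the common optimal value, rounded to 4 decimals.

The standard primal-dual pair for 'max c^T x s.t. A x <= b, x >= 0' is:
  Dual:  min b^T y  s.t.  A^T y >= c,  y >= 0.

So the dual LP is:
  minimize  7y1 + 11y2 + 9y3
  subject to:
    y1 + y3 >= 4
    y2 + y3 >= 6
    y1, y2, y3 >= 0

Solving the primal: x* = (0, 9).
  primal value c^T x* = 54.
Solving the dual: y* = (0, 0, 6).
  dual value b^T y* = 54.
Strong duality: c^T x* = b^T y*. Confirmed.

54


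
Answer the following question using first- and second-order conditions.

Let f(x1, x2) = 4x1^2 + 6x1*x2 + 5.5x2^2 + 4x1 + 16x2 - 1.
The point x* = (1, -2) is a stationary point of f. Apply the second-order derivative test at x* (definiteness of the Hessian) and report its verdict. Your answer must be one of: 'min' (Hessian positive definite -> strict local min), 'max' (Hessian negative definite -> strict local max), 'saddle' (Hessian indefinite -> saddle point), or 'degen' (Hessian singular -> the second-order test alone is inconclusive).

Compute the Hessian H = grad^2 f:
  H = [[8, 6], [6, 11]]
Verify stationarity: grad f(x*) = H x* + g = (0, 0).
Eigenvalues of H: 3.3153, 15.6847.
Both eigenvalues > 0, so H is positive definite -> x* is a strict local min.

min


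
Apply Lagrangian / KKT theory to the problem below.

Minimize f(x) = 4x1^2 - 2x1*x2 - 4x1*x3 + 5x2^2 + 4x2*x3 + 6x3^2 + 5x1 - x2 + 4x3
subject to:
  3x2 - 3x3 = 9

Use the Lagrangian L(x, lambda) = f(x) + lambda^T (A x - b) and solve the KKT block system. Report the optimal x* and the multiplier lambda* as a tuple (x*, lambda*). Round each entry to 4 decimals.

Form the Lagrangian:
  L(x, lambda) = (1/2) x^T Q x + c^T x + lambda^T (A x - b)
Stationarity (grad_x L = 0): Q x + c + A^T lambda = 0.
Primal feasibility: A x = b.

This gives the KKT block system:
  [ Q   A^T ] [ x     ]   [-c ]
  [ A    0  ] [ lambda ] = [ b ]

Solving the linear system:
  x*      = (-1.1765, 1.2647, -1.7353)
  lambda* = (-2.3529)
  f(x*)   = 3.5441

x* = (-1.1765, 1.2647, -1.7353), lambda* = (-2.3529)


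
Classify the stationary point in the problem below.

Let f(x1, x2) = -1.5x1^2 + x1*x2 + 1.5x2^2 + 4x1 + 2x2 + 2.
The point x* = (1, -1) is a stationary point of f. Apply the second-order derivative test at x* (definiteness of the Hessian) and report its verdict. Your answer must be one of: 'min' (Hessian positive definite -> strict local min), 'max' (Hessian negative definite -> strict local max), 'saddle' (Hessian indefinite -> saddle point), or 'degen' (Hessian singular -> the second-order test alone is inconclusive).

Compute the Hessian H = grad^2 f:
  H = [[-3, 1], [1, 3]]
Verify stationarity: grad f(x*) = H x* + g = (0, 0).
Eigenvalues of H: -3.1623, 3.1623.
Eigenvalues have mixed signs, so H is indefinite -> x* is a saddle point.

saddle


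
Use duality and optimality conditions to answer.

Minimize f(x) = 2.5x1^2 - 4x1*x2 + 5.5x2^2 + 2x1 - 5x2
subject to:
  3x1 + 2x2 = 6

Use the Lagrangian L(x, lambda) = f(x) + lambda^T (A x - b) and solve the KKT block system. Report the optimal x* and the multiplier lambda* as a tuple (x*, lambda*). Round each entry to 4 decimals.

Form the Lagrangian:
  L(x, lambda) = (1/2) x^T Q x + c^T x + lambda^T (A x - b)
Stationarity (grad_x L = 0): Q x + c + A^T lambda = 0.
Primal feasibility: A x = b.

This gives the KKT block system:
  [ Q   A^T ] [ x     ]   [-c ]
  [ A    0  ] [ lambda ] = [ b ]

Solving the linear system:
  x*      = (1.2455, 1.1317)
  lambda* = (-1.2335)
  f(x*)   = 2.1168

x* = (1.2455, 1.1317), lambda* = (-1.2335)
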